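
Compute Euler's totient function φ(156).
48

156 = 2^2 × 3 × 13
φ(n) = n × ∏(1 - 1/p) for each prime p dividing n
φ(156) = 156 × (1 - 1/2) × (1 - 1/3) × (1 - 1/13) = 48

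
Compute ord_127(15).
63

127 is prime, so ord(15) divides φ(127) = 126.
Divisors of 126: 1, 2, 3, 6, 7, 9, 14, 18, 21, 42, 63, 126.
Repeated squaring: 15^1 ≡ 15, 15^2 ≡ 98, 15^4 ≡ 79, 15^8 ≡ 18, 15^16 ≡ 70, 15^32 ≡ 74, 15^64 ≡ 15 (mod 127).
Test 15^d mod 127 for each divisor d in increasing order:
15^1 ≡ 15
15^2 ≡ 98
15^3 = 15^2·15^1 ≡ 73
15^6 = 15^4·15^2 ≡ 122
15^7 = 15^4·15^2·15^1 ≡ 52
15^9 = 15^8·15^1 ≡ 16
15^14 = 15^8·15^4·15^2 ≡ 37
15^18 = 15^16·15^2 ≡ 2
15^21 = 15^16·15^4·15^1 ≡ 19
15^42 = 15^32·15^8·15^2 ≡ 107
15^63 = 15^32·15^16·15^8·15^4·15^2·15^1 ≡ 1  ← first divisor giving 1
The order is 63.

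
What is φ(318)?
104

318 = 2 × 3 × 53
φ(n) = n × ∏(1 - 1/p) for each prime p dividing n
φ(318) = 318 × (1 - 1/2) × (1 - 1/3) × (1 - 1/53) = 104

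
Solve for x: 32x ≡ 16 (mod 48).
x ≡ 2 (mod 3)

gcd(32, 48) = 16, which divides 16, so solutions exist.
Divide through by 16: 2x ≡ 1 (mod 3).
Find 2^(-1) mod 3 by the extended Euclidean algorithm:
3 = 1 × 2 + 1  ⟹  1 = (1)·3 + (-1)·2
So (-1)·2 ≡ 1 (mod 3), i.e. 2^(-1) ≡ -1 ≡ 2 (mod 3).
x ≡ 2 × 1 = 2 ≡ 2 (mod 3).
Check: 32 × 2 = 64 ≡ 16 (mod 48).
x ≡ 2 (mod 3), giving 16 solutions mod 48.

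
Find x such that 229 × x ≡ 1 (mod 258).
169

gcd(229, 258) = 1, so the inverse exists.
Extended Euclidean algorithm on (258, 229):
258 = 1 × 229 + 29  ⟹  29 = (1)·258 + (-1)·229
229 = 7 × 29 + 26  ⟹  26 = (-7)·258 + (8)·229
29 = 1 × 26 + 3  ⟹  3 = (8)·258 + (-9)·229
26 = 8 × 3 + 2  ⟹  2 = (-71)·258 + (80)·229
3 = 1 × 2 + 1  ⟹  1 = (79)·258 + (-89)·229
So (-89)·229 ≡ 1 (mod 258), i.e. 229^(-1) ≡ -89 ≡ 169 (mod 258).
Check: 229 × 169 = 38701 ≡ 1 (mod 258)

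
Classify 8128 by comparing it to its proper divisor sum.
perfect

Proper divisors of 8128: sum = 1 + 2 + 4 + 8 + 16 + 32 + 64 + 127 + 254 + 508 + 1016 + 2032 + 4064 = 8128
Since 8128 = 8128, 8128 is perfect.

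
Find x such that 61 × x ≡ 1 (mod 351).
328

gcd(61, 351) = 1, so the inverse exists.
Extended Euclidean algorithm on (351, 61):
351 = 5 × 61 + 46  ⟹  46 = (1)·351 + (-5)·61
61 = 1 × 46 + 15  ⟹  15 = (-1)·351 + (6)·61
46 = 3 × 15 + 1  ⟹  1 = (4)·351 + (-23)·61
So (-23)·61 ≡ 1 (mod 351), i.e. 61^(-1) ≡ -23 ≡ 328 (mod 351).
Check: 61 × 328 = 20008 ≡ 1 (mod 351)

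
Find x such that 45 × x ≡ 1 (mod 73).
13

gcd(45, 73) = 1, so the inverse exists.
Extended Euclidean algorithm on (73, 45):
73 = 1 × 45 + 28  ⟹  28 = (1)·73 + (-1)·45
45 = 1 × 28 + 17  ⟹  17 = (-1)·73 + (2)·45
28 = 1 × 17 + 11  ⟹  11 = (2)·73 + (-3)·45
17 = 1 × 11 + 6  ⟹  6 = (-3)·73 + (5)·45
11 = 1 × 6 + 5  ⟹  5 = (5)·73 + (-8)·45
6 = 1 × 5 + 1  ⟹  1 = (-8)·73 + (13)·45
So (13)·45 ≡ 1 (mod 73), i.e. 45^(-1) ≡ 13 (mod 73).
Check: 45 × 13 = 585 ≡ 1 (mod 73)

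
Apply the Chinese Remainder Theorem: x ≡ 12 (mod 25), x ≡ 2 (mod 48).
962

Using Chinese Remainder Theorem:
M = 25 × 48 = 1200
M1 = 48, M2 = 25
y1 = 48^(-1) mod 25 = 12
y2 = 25^(-1) mod 48 = 25
x = (12×48×12 + 2×25×25) mod 1200 = 962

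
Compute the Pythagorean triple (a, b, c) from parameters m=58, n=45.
(1339, 5220, 5389)

Euclid's formula: a = m² - n², b = 2mn, c = m² + n²
m = 58, n = 45
a = 58² - 45² = 3364 - 2025 = 1339
b = 2 × 58 × 45 = 5220
c = 58² + 45² = 3364 + 2025 = 5389
Verification: 1339² + 5220² = 1792921 + 27248400 = 29041321 = 5389² ✓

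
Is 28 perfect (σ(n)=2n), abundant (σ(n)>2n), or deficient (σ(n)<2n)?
perfect

Proper divisors of 28: sum = 1 + 2 + 4 + 7 + 14 = 28
Since 28 = 28, 28 is perfect.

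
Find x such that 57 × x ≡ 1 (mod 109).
44

gcd(57, 109) = 1, so the inverse exists.
Extended Euclidean algorithm on (109, 57):
109 = 1 × 57 + 52  ⟹  52 = (1)·109 + (-1)·57
57 = 1 × 52 + 5  ⟹  5 = (-1)·109 + (2)·57
52 = 10 × 5 + 2  ⟹  2 = (11)·109 + (-21)·57
5 = 2 × 2 + 1  ⟹  1 = (-23)·109 + (44)·57
So (44)·57 ≡ 1 (mod 109), i.e. 57^(-1) ≡ 44 (mod 109).
Check: 57 × 44 = 2508 ≡ 1 (mod 109)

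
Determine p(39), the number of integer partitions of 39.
31185

p(n) counts ways to write n as a sum of positive integers (order ignored).
Euler's pentagonal recurrence: p(k) = p(k-1) + p(k-2) - p(k-5) - p(k-7) + p(k-12) + p(k-15) - ... (offsets j(3j∓1)/2, signs ++--, p(0)=1, p(<0)=0).
DP table for k = 0..38: p(0)=1, p(1)=1, p(2)=2, p(3)=3, p(4)=5, p(5)=7, p(6)=11, p(7)=15, p(8)=22, p(9)=30, p(10)=42, p(11)=56, p(12)=77, p(13)=101, p(14)=135, p(15)=176, p(16)=231, p(17)=297, p(18)=385, p(19)=490, p(20)=627, p(21)=792, p(22)=1002, p(23)=1255, p(24)=1575, p(25)=1958, p(26)=2436, p(27)=3010, p(28)=3718, p(29)=4565, p(30)=5604, p(31)=6842, p(32)=8349, p(33)=10143, p(34)=12310, p(35)=14883, p(36)=17977, p(37)=21637, p(38)=26015.
Final step: p(39) = p(38) + p(37) - p(34) - p(32) + p(27) + p(24) - p(17) - p(13) + p(4)
= 26015 + 21637 - 12310 - 8349 + 3010 + 1575 - 297 - 101 + 5
= 31185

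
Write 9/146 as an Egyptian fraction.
1/17 + 1/355 + 1/293704 + 1/129392765720

Greedy algorithm:
9/146: ceiling(146/9) = 17, use 1/17
7/2482: ceiling(2482/7) = 355, use 1/355
3/881110: ceiling(881110/3) = 293704, use 1/293704
1/129392765720: ceiling(129392765720/1) = 129392765720, use 1/129392765720
Result: 9/146 = 1/17 + 1/355 + 1/293704 + 1/129392765720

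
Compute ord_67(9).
11

67 is prime, so ord(9) divides φ(67) = 66.
Divisors of 66: 1, 2, 3, 6, 11, 22, 33, 66.
Repeated squaring: 9^1 ≡ 9, 9^2 ≡ 14, 9^4 ≡ 62, 9^8 ≡ 25, 9^16 ≡ 22, 9^32 ≡ 15, 9^64 ≡ 24 (mod 67).
Test 9^d mod 67 for each divisor d in increasing order:
9^1 ≡ 9
9^2 ≡ 14
9^3 = 9^2·9^1 ≡ 59
9^6 = 9^4·9^2 ≡ 64
9^11 = 9^8·9^2·9^1 ≡ 1  ← first divisor giving 1
The order is 11.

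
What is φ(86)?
42

86 = 2 × 43
φ(n) = n × ∏(1 - 1/p) for each prime p dividing n
φ(86) = 86 × (1 - 1/2) × (1 - 1/43) = 42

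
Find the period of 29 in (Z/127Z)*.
126

127 is prime, so ord(29) divides φ(127) = 126.
Divisors of 126: 1, 2, 3, 6, 7, 9, 14, 18, 21, 42, 63, 126.
Repeated squaring: 29^1 ≡ 29, 29^2 ≡ 79, 29^4 ≡ 18, 29^8 ≡ 70, 29^16 ≡ 74, 29^32 ≡ 15, 29^64 ≡ 98 (mod 127).
Test 29^d mod 127 for each divisor d in increasing order:
29^1 ≡ 29
29^2 ≡ 79
29^3 = 29^2·29^1 ≡ 5
29^6 = 29^4·29^2 ≡ 25
29^7 = 29^4·29^2·29^1 ≡ 90
29^9 = 29^8·29^1 ≡ 125
29^14 = 29^8·29^4·29^2 ≡ 99
29^18 = 29^16·29^2 ≡ 4
29^21 = 29^16·29^4·29^1 ≡ 20
29^42 = 29^32·29^8·29^2 ≡ 19
29^63 = 29^32·29^16·29^8·29^4·29^2·29^1 ≡ 126
29^126 = 29^64·29^32·29^16·29^8·29^4·29^2 ≡ 1  ← first divisor giving 1
The order is 126.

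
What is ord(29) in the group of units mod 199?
99

199 is prime, so ord(29) divides φ(199) = 198.
Divisors of 198: 1, 2, 3, 6, 9, 11, 18, 22, 33, 66, 99, 198.
Repeated squaring: 29^1 ≡ 29, 29^2 ≡ 45, 29^4 ≡ 35, 29^8 ≡ 31, 29^16 ≡ 165, 29^32 ≡ 161, 29^64 ≡ 51, 29^128 ≡ 14 (mod 199).
Test 29^d mod 199 for each divisor d in increasing order:
29^1 ≡ 29
29^2 ≡ 45
29^3 = 29^2·29^1 ≡ 111
29^6 = 29^4·29^2 ≡ 182
29^9 = 29^8·29^1 ≡ 103
29^11 = 29^8·29^2·29^1 ≡ 58
29^18 = 29^16·29^2 ≡ 62
29^22 = 29^16·29^4·29^2 ≡ 180
29^33 = 29^32·29^1 ≡ 92
29^66 = 29^64·29^2 ≡ 106
29^99 = 29^64·29^32·29^2·29^1 ≡ 1  ← first divisor giving 1
The order is 99.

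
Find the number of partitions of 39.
31185

p(n) counts ways to write n as a sum of positive integers (order ignored).
Euler's pentagonal recurrence: p(k) = p(k-1) + p(k-2) - p(k-5) - p(k-7) + p(k-12) + p(k-15) - ... (offsets j(3j∓1)/2, signs ++--, p(0)=1, p(<0)=0).
DP table for k = 0..38: p(0)=1, p(1)=1, p(2)=2, p(3)=3, p(4)=5, p(5)=7, p(6)=11, p(7)=15, p(8)=22, p(9)=30, p(10)=42, p(11)=56, p(12)=77, p(13)=101, p(14)=135, p(15)=176, p(16)=231, p(17)=297, p(18)=385, p(19)=490, p(20)=627, p(21)=792, p(22)=1002, p(23)=1255, p(24)=1575, p(25)=1958, p(26)=2436, p(27)=3010, p(28)=3718, p(29)=4565, p(30)=5604, p(31)=6842, p(32)=8349, p(33)=10143, p(34)=12310, p(35)=14883, p(36)=17977, p(37)=21637, p(38)=26015.
Final step: p(39) = p(38) + p(37) - p(34) - p(32) + p(27) + p(24) - p(17) - p(13) + p(4)
= 26015 + 21637 - 12310 - 8349 + 3010 + 1575 - 297 - 101 + 5
= 31185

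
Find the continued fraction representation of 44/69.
[0; 1, 1, 1, 3, 6]

Euclidean algorithm steps:
44 = 0 × 69 + 44
69 = 1 × 44 + 25
44 = 1 × 25 + 19
25 = 1 × 19 + 6
19 = 3 × 6 + 1
6 = 6 × 1 + 0
Continued fraction: [0; 1, 1, 1, 3, 6]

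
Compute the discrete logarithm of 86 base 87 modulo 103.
23

Baby-step giant-step with step n = ⌈√103⌉ = 11.
Baby steps 87^j mod 103 (j:value) for j=0..10: 0:1, 1:87, 2:50, 3:24, 4:28, 5:67, 6:61, 7:54, 8:63, 9:22, 10:60.
Giant-step multiplier: 87^(-11) ≡ 87^(102-11) = 87^91 ≡ 78 (mod 103).
Giant steps γ_i = 86·78^i mod 103: γ_0=86, γ_1=13, γ_2=87 (in table at j=1).
x = i·n + j = 2·11 + 1 = 23.
Check: 87^23 ≡ 86 (mod 103).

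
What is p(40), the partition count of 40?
37338

p(n) counts ways to write n as a sum of positive integers (order ignored).
Euler's pentagonal recurrence: p(k) = p(k-1) + p(k-2) - p(k-5) - p(k-7) + p(k-12) + p(k-15) - ... (offsets j(3j∓1)/2, signs ++--, p(0)=1, p(<0)=0).
DP table for k = 0..39: p(0)=1, p(1)=1, p(2)=2, p(3)=3, p(4)=5, p(5)=7, p(6)=11, p(7)=15, p(8)=22, p(9)=30, p(10)=42, p(11)=56, p(12)=77, p(13)=101, p(14)=135, p(15)=176, p(16)=231, p(17)=297, p(18)=385, p(19)=490, p(20)=627, p(21)=792, p(22)=1002, p(23)=1255, p(24)=1575, p(25)=1958, p(26)=2436, p(27)=3010, p(28)=3718, p(29)=4565, p(30)=5604, p(31)=6842, p(32)=8349, p(33)=10143, p(34)=12310, p(35)=14883, p(36)=17977, p(37)=21637, p(38)=26015, p(39)=31185.
Final step: p(40) = p(39) + p(38) - p(35) - p(33) + p(28) + p(25) - p(18) - p(14) + p(5) + p(0)
= 31185 + 26015 - 14883 - 10143 + 3718 + 1958 - 385 - 135 + 7 + 1
= 37338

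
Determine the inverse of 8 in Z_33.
29

gcd(8, 33) = 1, so the inverse exists.
Extended Euclidean algorithm on (33, 8):
33 = 4 × 8 + 1  ⟹  1 = (1)·33 + (-4)·8
So (-4)·8 ≡ 1 (mod 33), i.e. 8^(-1) ≡ -4 ≡ 29 (mod 33).
Check: 8 × 29 = 232 ≡ 1 (mod 33)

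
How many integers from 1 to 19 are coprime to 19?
18

19 = 19
φ(n) = n × ∏(1 - 1/p) for each prime p dividing n
φ(19) = 19 × (1 - 1/19) = 18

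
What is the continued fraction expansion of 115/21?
[5; 2, 10]

Euclidean algorithm steps:
115 = 5 × 21 + 10
21 = 2 × 10 + 1
10 = 10 × 1 + 0
Continued fraction: [5; 2, 10]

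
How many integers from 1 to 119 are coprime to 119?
96

119 = 7 × 17
φ(n) = n × ∏(1 - 1/p) for each prime p dividing n
φ(119) = 119 × (1 - 1/7) × (1 - 1/17) = 96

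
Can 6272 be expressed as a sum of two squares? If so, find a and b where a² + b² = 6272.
56² + 56² (a=56, b=56)

Factorization: 6272 = 2^7 × 7^2
By Fermat: n is sum of two squares iff every prime p ≡ 3 (mod 4) appears to even power.
All primes ≡ 3 (mod 4) appear to even power.
Search a = 0, 1, 2, … for 6272 - a² a perfect square: first hit at a = 56: 6272 - 3136 = 3136 = 56².
6272 = 56² + 56² = 3136 + 3136 ✓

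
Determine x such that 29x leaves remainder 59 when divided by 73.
x ≡ 70 (mod 73)

gcd(29, 73) = 1, which divides 59, so solutions exist.
Find 29^(-1) mod 73 by the extended Euclidean algorithm:
73 = 2 × 29 + 15  ⟹  15 = (1)·73 + (-2)·29
29 = 1 × 15 + 14  ⟹  14 = (-1)·73 + (3)·29
15 = 1 × 14 + 1  ⟹  1 = (2)·73 + (-5)·29
So (-5)·29 ≡ 1 (mod 73), i.e. 29^(-1) ≡ -5 ≡ 68 (mod 73).
x ≡ 68 × 59 = 4012 ≡ 70 (mod 73).
Check: 29 × 70 = 2030 ≡ 59 (mod 73).
Unique solution: x ≡ 70 (mod 73)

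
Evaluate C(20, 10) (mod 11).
0

Using Lucas' theorem:
Write n=20 and k=10 in base 11:
n in base 11: [1, 9]
k in base 11: [0, 10]
C(20,10) mod 11 = ∏ C(n_i, k_i) mod 11
Digit binomials (mod 11): C(1,0) = 1; C(9,10) = 0 (k_i > n_i)
Product: 1 × 0 = 0 ≡ 0 (mod 11)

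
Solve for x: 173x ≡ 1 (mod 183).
128

gcd(173, 183) = 1, so the inverse exists.
Extended Euclidean algorithm on (183, 173):
183 = 1 × 173 + 10  ⟹  10 = (1)·183 + (-1)·173
173 = 17 × 10 + 3  ⟹  3 = (-17)·183 + (18)·173
10 = 3 × 3 + 1  ⟹  1 = (52)·183 + (-55)·173
So (-55)·173 ≡ 1 (mod 183), i.e. 173^(-1) ≡ -55 ≡ 128 (mod 183).
Check: 173 × 128 = 22144 ≡ 1 (mod 183)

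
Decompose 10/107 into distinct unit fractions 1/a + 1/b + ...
1/11 + 1/393 + 1/231281 + 1/106981570641

Greedy algorithm:
10/107: ceiling(107/10) = 11, use 1/11
3/1177: ceiling(1177/3) = 393, use 1/393
2/462561: ceiling(462561/2) = 231281, use 1/231281
1/106981570641: ceiling(106981570641/1) = 106981570641, use 1/106981570641
Result: 10/107 = 1/11 + 1/393 + 1/231281 + 1/106981570641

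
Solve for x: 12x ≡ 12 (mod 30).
x ≡ 1 (mod 5)

gcd(12, 30) = 6, which divides 12, so solutions exist.
Divide through by 6: 2x ≡ 2 (mod 5).
Find 2^(-1) mod 5 by the extended Euclidean algorithm:
5 = 2 × 2 + 1  ⟹  1 = (1)·5 + (-2)·2
So (-2)·2 ≡ 1 (mod 5), i.e. 2^(-1) ≡ -2 ≡ 3 (mod 5).
x ≡ 3 × 2 = 6 ≡ 1 (mod 5).
Check: 12 × 1 = 12 ≡ 12 (mod 30).
x ≡ 1 (mod 5), giving 6 solutions mod 30.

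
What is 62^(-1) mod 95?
23

gcd(62, 95) = 1, so the inverse exists.
Extended Euclidean algorithm on (95, 62):
95 = 1 × 62 + 33  ⟹  33 = (1)·95 + (-1)·62
62 = 1 × 33 + 29  ⟹  29 = (-1)·95 + (2)·62
33 = 1 × 29 + 4  ⟹  4 = (2)·95 + (-3)·62
29 = 7 × 4 + 1  ⟹  1 = (-15)·95 + (23)·62
So (23)·62 ≡ 1 (mod 95), i.e. 62^(-1) ≡ 23 (mod 95).
Check: 62 × 23 = 1426 ≡ 1 (mod 95)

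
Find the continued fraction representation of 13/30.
[0; 2, 3, 4]

Euclidean algorithm steps:
13 = 0 × 30 + 13
30 = 2 × 13 + 4
13 = 3 × 4 + 1
4 = 4 × 1 + 0
Continued fraction: [0; 2, 3, 4]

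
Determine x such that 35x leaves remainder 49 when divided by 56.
x ≡ 3 (mod 8)

gcd(35, 56) = 7, which divides 49, so solutions exist.
Divide through by 7: 5x ≡ 7 (mod 8).
Find 5^(-1) mod 8 by the extended Euclidean algorithm:
8 = 1 × 5 + 3  ⟹  3 = (1)·8 + (-1)·5
5 = 1 × 3 + 2  ⟹  2 = (-1)·8 + (2)·5
3 = 1 × 2 + 1  ⟹  1 = (2)·8 + (-3)·5
So (-3)·5 ≡ 1 (mod 8), i.e. 5^(-1) ≡ -3 ≡ 5 (mod 8).
x ≡ 5 × 7 = 35 ≡ 3 (mod 8).
Check: 35 × 3 = 105 ≡ 49 (mod 56).
x ≡ 3 (mod 8), giving 7 solutions mod 56.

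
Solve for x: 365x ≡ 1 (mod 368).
245

gcd(365, 368) = 1, so the inverse exists.
Extended Euclidean algorithm on (368, 365):
368 = 1 × 365 + 3  ⟹  3 = (1)·368 + (-1)·365
365 = 121 × 3 + 2  ⟹  2 = (-121)·368 + (122)·365
3 = 1 × 2 + 1  ⟹  1 = (122)·368 + (-123)·365
So (-123)·365 ≡ 1 (mod 368), i.e. 365^(-1) ≡ -123 ≡ 245 (mod 368).
Check: 365 × 245 = 89425 ≡ 1 (mod 368)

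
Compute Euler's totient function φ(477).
312

477 = 3^2 × 53
φ(n) = n × ∏(1 - 1/p) for each prime p dividing n
φ(477) = 477 × (1 - 1/3) × (1 - 1/53) = 312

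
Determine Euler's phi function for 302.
150

302 = 2 × 151
φ(n) = n × ∏(1 - 1/p) for each prime p dividing n
φ(302) = 302 × (1 - 1/2) × (1 - 1/151) = 150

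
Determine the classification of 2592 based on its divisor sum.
abundant

Proper divisors of 2592: sum = 1 + 2 + 3 + 4 + 6 + 8 + 9 + 12 + ... + 432 + 648 + 864 + 1296 (29 divisors) = 5031
Since 5031 > 2592, 2592 is abundant.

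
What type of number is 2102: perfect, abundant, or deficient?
deficient

Proper divisors of 2102: sum = 1 + 2 + 1051 = 1054
Since 1054 < 2102, 2102 is deficient.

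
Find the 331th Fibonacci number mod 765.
149

Matrix identity: Q^n = [[F_(n+1), F_n], [F_n, F_(n-1)]] with Q = [[1,1],[1,0]].
n = 331 = 101001011₂. Square-and-multiply, entries mod 765:
Q^1 = [[1,1],[1,0]]
Q^2 = (Q^1)² = [[2,1],[1,1]]
Q^5 = (Q^2)²·Q = [[8,5],[5,3]]
Q^10 = (Q^5)² = [[89,55],[55,34]]
Q^20 = (Q^10)² = [[236,645],[645,356]]
Q^41 = (Q^20)²·Q = [[586,481],[481,105]]
Q^82 = (Q^41)² = [[242,361],[361,646]]
Q^165 = (Q^82)²·Q = [[728,695],[695,33]]
Q^331 = (Q^165)²·Q = [[429,149],[149,280]]
F_331 mod 765 = Q^331[0][1] = 149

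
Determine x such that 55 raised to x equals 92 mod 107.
4

Baby-step giant-step with step n = ⌈√107⌉ = 11.
Baby steps 55^j mod 107 (j:value) for j=0..10: 0:1, 1:55, 2:29, 3:97, 4:92, 5:31, 6:100, 7:43, 8:11, 9:70, 10:105.
h = 92 is already in the table at j=4, so x = 4.
Check: 55^4 ≡ 92 (mod 107).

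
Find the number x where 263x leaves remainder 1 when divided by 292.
151

gcd(263, 292) = 1, so the inverse exists.
Extended Euclidean algorithm on (292, 263):
292 = 1 × 263 + 29  ⟹  29 = (1)·292 + (-1)·263
263 = 9 × 29 + 2  ⟹  2 = (-9)·292 + (10)·263
29 = 14 × 2 + 1  ⟹  1 = (127)·292 + (-141)·263
So (-141)·263 ≡ 1 (mod 292), i.e. 263^(-1) ≡ -141 ≡ 151 (mod 292).
Check: 263 × 151 = 39713 ≡ 1 (mod 292)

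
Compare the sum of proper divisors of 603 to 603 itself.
deficient

Proper divisors of 603: sum = 1 + 3 + 9 + 67 + 201 = 281
Since 281 < 603, 603 is deficient.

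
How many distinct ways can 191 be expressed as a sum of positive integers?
1820701100652

p(n) counts ways to write n as a sum of positive integers (order ignored).
Euler's pentagonal recurrence: p(k) = p(k-1) + p(k-2) - p(k-5) - p(k-7) + p(k-12) + p(k-15) - ... (offsets j(3j∓1)/2, signs ++--, p(0)=1, p(<0)=0).
DP table for k = 0..190: p(0)=1, p(1)=1, p(2)=2, p(3)=3, p(4)=5, p(5)=7, p(6)=11, p(7)=15, p(8)=22, p(9)=30, p(10)=42, p(11)=56, p(12)=77, p(13)=101, p(14)=135, p(15)=176, p(16)=231, p(17)=297, p(18)=385, p(19)=490, p(20)=627, p(21)=792, p(22)=1002, p(23)=1255, p(24)=1575, p(25)=1958, p(26)=2436, p(27)=3010, p(28)=3718, p(29)=4565, p(30)=5604, p(31)=6842, p(32)=8349, p(33)=10143, p(34)=12310, p(35)=14883, p(36)=17977, p(37)=21637, p(38)=26015, p(39)=31185, p(40)=37338, p(41)=44583, p(42)=53174, p(43)=63261, p(44)=75175, p(45)=89134, p(46)=105558, p(47)=124754, p(48)=147273, p(49)=173525, p(50)=204226, p(51)=239943, p(52)=281589, p(53)=329931, p(54)=386155, p(55)=451276, p(56)=526823, p(57)=614154, p(58)=715220, p(59)=831820, p(60)=966467, p(61)=1121505, p(62)=1300156, p(63)=1505499, p(64)=1741630, p(65)=2012558, p(66)=2323520, p(67)=2679689, p(68)=3087735, p(69)=3554345, p(70)=4087968, p(71)=4697205, p(72)=5392783, p(73)=6185689, p(74)=7089500, p(75)=8118264, p(76)=9289091, p(77)=10619863, p(78)=12132164, p(79)=13848650, p(80)=15796476, p(81)=18004327, p(82)=20506255, p(83)=23338469, p(84)=26543660, p(85)=30167357, p(86)=34262962, p(87)=38887673, p(88)=44108109, p(89)=49995925, p(90)=56634173, p(91)=64112359, p(92)=72533807, p(93)=82010177, p(94)=92669720, p(95)=104651419, p(96)=118114304, p(97)=133230930, p(98)=150198136, p(99)=169229875, p(100)=190569292, p(101)=214481126, p(102)=241265379, p(103)=271248950, p(104)=304801365, p(105)=342325709, p(106)=384276336, p(107)=431149389, p(108)=483502844, p(109)=541946240, p(110)=607163746, p(111)=679903203, p(112)=761002156, p(113)=851376628, p(114)=952050665, p(115)=1064144451, p(116)=1188908248, p(117)=1327710076, p(118)=1482074143, p(119)=1653668665, p(120)=1844349560, p(121)=2056148051, p(122)=2291320912, p(123)=2552338241, p(124)=2841940500, p(125)=3163127352, p(126)=3519222692, p(127)=3913864295, p(128)=4351078600, p(129)=4835271870, p(130)=5371315400, p(131)=5964539504, p(132)=6620830889, p(133)=7346629512, p(134)=8149040695, p(135)=9035836076, p(136)=10015581680, p(137)=11097645016, p(138)=12292341831, p(139)=13610949895, p(140)=15065878135, p(141)=16670689208, p(142)=18440293320, p(143)=20390982757, p(144)=22540654445, p(145)=24908858009, p(146)=27517052599, p(147)=30388671978, p(148)=33549419497, p(149)=37027355200, p(150)=40853235313, p(151)=45060624582, p(152)=49686288421, p(153)=54770336324, p(154)=60356673280, p(155)=66493182097, p(156)=73232243759, p(157)=80630964769, p(158)=88751778802, p(159)=97662728555, p(160)=107438159466, p(161)=118159068427, p(162)=129913904637, p(163)=142798995930, p(164)=156919475295, p(165)=172389800255, p(166)=189334822579, p(167)=207890420102, p(168)=228204732751, p(169)=250438925115, p(170)=274768617130, p(171)=301384802048, p(172)=330495499613, p(173)=362326859895, p(174)=397125074750, p(175)=435157697830, p(176)=476715857290, p(177)=522115831195, p(178)=571701605655, p(179)=625846753120, p(180)=684957390936, p(181)=749474411781, p(182)=819876908323, p(183)=896684817527, p(184)=980462880430, p(185)=1071823774337, p(186)=1171432692373, p(187)=1280011042268, p(188)=1398341745571, p(189)=1527273599625, p(190)=1667727404093.
Final step: p(191) = p(190) + p(189) - p(186) - p(184) + p(179) + p(176) - p(169) - p(165) + p(156) + p(151) - p(140) - p(134) + p(121) + p(114) - p(99) - p(91) + p(74) + p(65) - p(46) - p(36) + p(15) + p(4)
= 1667727404093 + 1527273599625 - 1171432692373 - 980462880430 + 625846753120 + 476715857290 - 250438925115 - 172389800255 + 73232243759 + 45060624582 - 15065878135 - 8149040695 + 2056148051 + 952050665 - 169229875 - 64112359 + 7089500 + 2012558 - 105558 - 17977 + 176 + 5
= 1820701100652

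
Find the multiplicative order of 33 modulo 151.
6

151 is prime, so ord(33) divides φ(151) = 150.
Divisors of 150: 1, 2, 3, 5, 6, 10, 15, 25, 30, 50, 75, 150.
Repeated squaring: 33^1 ≡ 33, 33^2 ≡ 32, 33^4 ≡ 118, 33^8 ≡ 32, 33^16 ≡ 118, 33^32 ≡ 32, 33^64 ≡ 118, 33^128 ≡ 32 (mod 151).
Test 33^d mod 151 for each divisor d in increasing order:
33^1 ≡ 33
33^2 ≡ 32
33^3 = 33^2·33^1 ≡ 150
33^5 = 33^4·33^1 ≡ 119
33^6 = 33^4·33^2 ≡ 1  ← first divisor giving 1
The order is 6.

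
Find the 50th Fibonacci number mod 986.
717

Matrix identity: Q^n = [[F_(n+1), F_n], [F_n, F_(n-1)]] with Q = [[1,1],[1,0]].
n = 50 = 110010₂. Square-and-multiply, entries mod 986:
Q^1 = [[1,1],[1,0]]
Q^3 = (Q^1)²·Q = [[3,2],[2,1]]
Q^6 = (Q^3)² = [[13,8],[8,5]]
Q^12 = (Q^6)² = [[233,144],[144,89]]
Q^25 = (Q^12)²·Q = [[115,89],[89,26]]
Q^50 = (Q^25)² = [[440,717],[717,709]]
F_50 mod 986 = Q^50[0][1] = 717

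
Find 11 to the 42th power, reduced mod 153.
100

Repeated squaring. Binary of 42 = 101010.
11^1 ≡ 11 (mod 153); 11^2 ≡ 121 (mod 153); 11^4 ≡ 106 (mod 153); 11^8 ≡ 67 (mod 153); 11^16 ≡ 52 (mod 153); 11^32 ≡ 103 (mod 153)
11^42 = 11^2 × 11^8 × 11^32 ≡ 100 (mod 153)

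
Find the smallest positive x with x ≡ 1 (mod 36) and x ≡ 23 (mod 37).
541

Using Chinese Remainder Theorem:
M = 36 × 37 = 1332
M1 = 37, M2 = 36
y1 = 37^(-1) mod 36 = 1
y2 = 36^(-1) mod 37 = 36
x = (1×37×1 + 23×36×36) mod 1332 = 541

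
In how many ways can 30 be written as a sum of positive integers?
5604

p(n) counts ways to write n as a sum of positive integers (order ignored).
Euler's pentagonal recurrence: p(k) = p(k-1) + p(k-2) - p(k-5) - p(k-7) + p(k-12) + p(k-15) - ... (offsets j(3j∓1)/2, signs ++--, p(0)=1, p(<0)=0).
DP table for k = 0..29: p(0)=1, p(1)=1, p(2)=2, p(3)=3, p(4)=5, p(5)=7, p(6)=11, p(7)=15, p(8)=22, p(9)=30, p(10)=42, p(11)=56, p(12)=77, p(13)=101, p(14)=135, p(15)=176, p(16)=231, p(17)=297, p(18)=385, p(19)=490, p(20)=627, p(21)=792, p(22)=1002, p(23)=1255, p(24)=1575, p(25)=1958, p(26)=2436, p(27)=3010, p(28)=3718, p(29)=4565.
Final step: p(30) = p(29) + p(28) - p(25) - p(23) + p(18) + p(15) - p(8) - p(4)
= 4565 + 3718 - 1958 - 1255 + 385 + 176 - 22 - 5
= 5604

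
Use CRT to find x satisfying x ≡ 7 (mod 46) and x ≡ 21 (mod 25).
421

Using Chinese Remainder Theorem:
M = 46 × 25 = 1150
M1 = 25, M2 = 46
y1 = 25^(-1) mod 46 = 35
y2 = 46^(-1) mod 25 = 6
x = (7×25×35 + 21×46×6) mod 1150 = 421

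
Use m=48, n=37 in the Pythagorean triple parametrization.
(935, 3552, 3673)

Euclid's formula: a = m² - n², b = 2mn, c = m² + n²
m = 48, n = 37
a = 48² - 37² = 2304 - 1369 = 935
b = 2 × 48 × 37 = 3552
c = 48² + 37² = 2304 + 1369 = 3673
Verification: 935² + 3552² = 874225 + 12616704 = 13490929 = 3673² ✓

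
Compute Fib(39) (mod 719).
589

Matrix identity: Q^n = [[F_(n+1), F_n], [F_n, F_(n-1)]] with Q = [[1,1],[1,0]].
n = 39 = 100111₂. Square-and-multiply, entries mod 719:
Q^1 = [[1,1],[1,0]]
Q^2 = (Q^1)² = [[2,1],[1,1]]
Q^4 = (Q^2)² = [[5,3],[3,2]]
Q^9 = (Q^4)²·Q = [[55,34],[34,21]]
Q^19 = (Q^9)²·Q = [[294,586],[586,427]]
Q^39 = (Q^19)²·Q = [[323,589],[589,453]]
F_39 mod 719 = Q^39[0][1] = 589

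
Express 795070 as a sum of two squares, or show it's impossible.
Not possible

Factorization: 795070 = 2 × 5 × 43^3
By Fermat: n is sum of two squares iff every prime p ≡ 3 (mod 4) appears to even power.
Prime(s) ≡ 3 (mod 4) with odd exponent: [(43, 3)]
Therefore 795070 cannot be expressed as a² + b².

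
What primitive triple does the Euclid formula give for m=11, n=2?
(117, 44, 125)

Euclid's formula: a = m² - n², b = 2mn, c = m² + n²
m = 11, n = 2
a = 11² - 2² = 121 - 4 = 117
b = 2 × 11 × 2 = 44
c = 11² + 2² = 121 + 4 = 125
Verification: 117² + 44² = 13689 + 1936 = 15625 = 125² ✓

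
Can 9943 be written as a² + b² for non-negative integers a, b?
Not possible

Factorization: 9943 = 61 × 163
By Fermat: n is sum of two squares iff every prime p ≡ 3 (mod 4) appears to even power.
Prime(s) ≡ 3 (mod 4) with odd exponent: [(163, 1)]
Therefore 9943 cannot be expressed as a² + b².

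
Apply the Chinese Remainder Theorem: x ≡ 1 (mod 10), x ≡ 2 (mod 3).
11

Using Chinese Remainder Theorem:
M = 10 × 3 = 30
M1 = 3, M2 = 10
y1 = 3^(-1) mod 10 = 7
y2 = 10^(-1) mod 3 = 1
x = (1×3×7 + 2×10×1) mod 30 = 11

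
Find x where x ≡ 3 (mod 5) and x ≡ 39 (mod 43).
168

Using Chinese Remainder Theorem:
M = 5 × 43 = 215
M1 = 43, M2 = 5
y1 = 43^(-1) mod 5 = 2
y2 = 5^(-1) mod 43 = 26
x = (3×43×2 + 39×5×26) mod 215 = 168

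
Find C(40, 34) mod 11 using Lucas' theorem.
7

Using Lucas' theorem:
Write n=40 and k=34 in base 11:
n in base 11: [3, 7]
k in base 11: [3, 1]
C(40,34) mod 11 = ∏ C(n_i, k_i) mod 11
Digit binomials (mod 11): C(3,3) = 1; C(7,1) = 7
Product: 1 × 7 = 7 ≡ 7 (mod 11)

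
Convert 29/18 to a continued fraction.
[1; 1, 1, 1, 1, 3]

Euclidean algorithm steps:
29 = 1 × 18 + 11
18 = 1 × 11 + 7
11 = 1 × 7 + 4
7 = 1 × 4 + 3
4 = 1 × 3 + 1
3 = 3 × 1 + 0
Continued fraction: [1; 1, 1, 1, 1, 3]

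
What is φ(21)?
12

21 = 3 × 7
φ(n) = n × ∏(1 - 1/p) for each prime p dividing n
φ(21) = 21 × (1 - 1/3) × (1 - 1/7) = 12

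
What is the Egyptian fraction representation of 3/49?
1/17 + 1/417 + 1/347361

Greedy algorithm:
3/49: ceiling(49/3) = 17, use 1/17
2/833: ceiling(833/2) = 417, use 1/417
1/347361: ceiling(347361/1) = 347361, use 1/347361
Result: 3/49 = 1/17 + 1/417 + 1/347361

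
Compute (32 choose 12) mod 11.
9

Using Lucas' theorem:
Write n=32 and k=12 in base 11:
n in base 11: [2, 10]
k in base 11: [1, 1]
C(32,12) mod 11 = ∏ C(n_i, k_i) mod 11
Digit binomials (mod 11): C(2,1) = 2; C(10,1) = 10
Product: 2 × 10 = 20 ≡ 9 (mod 11)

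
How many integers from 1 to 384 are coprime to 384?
128

384 = 2^7 × 3
φ(n) = n × ∏(1 - 1/p) for each prime p dividing n
φ(384) = 384 × (1 - 1/2) × (1 - 1/3) = 128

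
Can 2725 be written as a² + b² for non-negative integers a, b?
15² + 50² (a=15, b=50)

Factorization: 2725 = 5^2 × 109
By Fermat: n is sum of two squares iff every prime p ≡ 3 (mod 4) appears to even power.
All primes ≡ 3 (mod 4) appear to even power.
Search a = 0, 1, 2, … for 2725 - a² a perfect square: first hit at a = 15: 2725 - 225 = 2500 = 50².
2725 = 15² + 50² = 225 + 2500 ✓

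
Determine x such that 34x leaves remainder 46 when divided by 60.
x ≡ 19 (mod 30)

gcd(34, 60) = 2, which divides 46, so solutions exist.
Divide through by 2: 17x ≡ 23 (mod 30).
Find 17^(-1) mod 30 by the extended Euclidean algorithm:
30 = 1 × 17 + 13  ⟹  13 = (1)·30 + (-1)·17
17 = 1 × 13 + 4  ⟹  4 = (-1)·30 + (2)·17
13 = 3 × 4 + 1  ⟹  1 = (4)·30 + (-7)·17
So (-7)·17 ≡ 1 (mod 30), i.e. 17^(-1) ≡ -7 ≡ 23 (mod 30).
x ≡ 23 × 23 = 529 ≡ 19 (mod 30).
Check: 34 × 19 = 646 ≡ 46 (mod 60).
x ≡ 19 (mod 30), giving 2 solutions mod 60.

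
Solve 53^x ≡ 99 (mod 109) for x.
103

Baby-step giant-step with step n = ⌈√109⌉ = 11.
Baby steps 53^j mod 109 (j:value) for j=0..10: 0:1, 1:53, 2:84, 3:92, 4:80, 5:98, 6:71, 7:57, 8:78, 9:101, 10:12.
Giant-step multiplier: 53^(-11) ≡ 53^(108-11) = 53^97 ≡ 6 (mod 109).
Giant steps γ_i = 99·6^i mod 109: γ_0=99, γ_1=49, γ_2=76, γ_3=20, γ_4=11, γ_5=66, γ_6=69, γ_7=87, γ_8=86, γ_9=80 (in table at j=4).
x = i·n + j = 9·11 + 4 = 103.
Check: 53^103 ≡ 99 (mod 109).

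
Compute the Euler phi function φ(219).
144

219 = 3 × 73
φ(n) = n × ∏(1 - 1/p) for each prime p dividing n
φ(219) = 219 × (1 - 1/3) × (1 - 1/73) = 144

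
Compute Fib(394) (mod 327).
103

Matrix identity: Q^n = [[F_(n+1), F_n], [F_n, F_(n-1)]] with Q = [[1,1],[1,0]].
n = 394 = 110001010₂. Square-and-multiply, entries mod 327:
Q^1 = [[1,1],[1,0]]
Q^3 = (Q^1)²·Q = [[3,2],[2,1]]
Q^6 = (Q^3)² = [[13,8],[8,5]]
Q^12 = (Q^6)² = [[233,144],[144,89]]
Q^24 = (Q^12)² = [[142,261],[261,208]]
Q^49 = (Q^24)²·Q = [[112,322],[322,117]]
Q^98 = (Q^49)² = [[143,163],[163,307]]
Q^197 = (Q^98)²·Q = [[32,257],[257,102]]
Q^394 = (Q^197)² = [[38,103],[103,262]]
F_394 mod 327 = Q^394[0][1] = 103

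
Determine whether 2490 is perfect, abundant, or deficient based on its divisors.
abundant

Proper divisors of 2490: sum = 1 + 2 + 3 + 5 + 6 + 10 + 15 + 30 + 83 + 166 + 249 + 415 + 498 + 830 + 1245 = 3558
Since 3558 > 2490, 2490 is abundant.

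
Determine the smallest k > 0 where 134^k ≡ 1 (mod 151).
150

151 is prime, so ord(134) divides φ(151) = 150.
Divisors of 150: 1, 2, 3, 5, 6, 10, 15, 25, 30, 50, 75, 150.
Repeated squaring: 134^1 ≡ 134, 134^2 ≡ 138, 134^4 ≡ 18, 134^8 ≡ 22, 134^16 ≡ 31, 134^32 ≡ 55, 134^64 ≡ 5, 134^128 ≡ 25 (mod 151).
Test 134^d mod 151 for each divisor d in increasing order:
134^1 ≡ 134
134^2 ≡ 138
134^3 = 134^2·134^1 ≡ 70
134^5 = 134^4·134^1 ≡ 147
134^6 = 134^4·134^2 ≡ 68
134^10 = 134^8·134^2 ≡ 16
134^15 = 134^8·134^4·134^2·134^1 ≡ 87
134^25 = 134^16·134^8·134^1 ≡ 33
134^30 = 134^16·134^8·134^4·134^2 ≡ 19
134^50 = 134^32·134^16·134^2 ≡ 32
134^75 = 134^64·134^8·134^2·134^1 ≡ 150
134^150 = 134^128·134^16·134^4·134^2 ≡ 1  ← first divisor giving 1
The order is 150.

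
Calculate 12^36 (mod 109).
63

Repeated squaring. Binary of 36 = 100100.
12^1 ≡ 12 (mod 109); 12^2 ≡ 35 (mod 109); 12^4 ≡ 26 (mod 109); 12^8 ≡ 22 (mod 109); 12^16 ≡ 48 (mod 109); 12^32 ≡ 15 (mod 109)
12^36 = 12^4 × 12^32 ≡ 63 (mod 109)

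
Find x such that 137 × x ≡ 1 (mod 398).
337

gcd(137, 398) = 1, so the inverse exists.
Extended Euclidean algorithm on (398, 137):
398 = 2 × 137 + 124  ⟹  124 = (1)·398 + (-2)·137
137 = 1 × 124 + 13  ⟹  13 = (-1)·398 + (3)·137
124 = 9 × 13 + 7  ⟹  7 = (10)·398 + (-29)·137
13 = 1 × 7 + 6  ⟹  6 = (-11)·398 + (32)·137
7 = 1 × 6 + 1  ⟹  1 = (21)·398 + (-61)·137
So (-61)·137 ≡ 1 (mod 398), i.e. 137^(-1) ≡ -61 ≡ 337 (mod 398).
Check: 137 × 337 = 46169 ≡ 1 (mod 398)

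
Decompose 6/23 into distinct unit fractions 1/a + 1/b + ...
1/4 + 1/92

Greedy algorithm:
6/23: ceiling(23/6) = 4, use 1/4
1/92: ceiling(92/1) = 92, use 1/92
Result: 6/23 = 1/4 + 1/92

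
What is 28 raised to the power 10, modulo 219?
61

Repeated squaring. Binary of 10 = 1010.
28^1 ≡ 28 (mod 219); 28^2 ≡ 127 (mod 219); 28^4 ≡ 142 (mod 219); 28^8 ≡ 16 (mod 219)
28^10 = 28^2 × 28^8 ≡ 61 (mod 219)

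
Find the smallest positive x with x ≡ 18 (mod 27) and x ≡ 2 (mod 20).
342

Using Chinese Remainder Theorem:
M = 27 × 20 = 540
M1 = 20, M2 = 27
y1 = 20^(-1) mod 27 = 23
y2 = 27^(-1) mod 20 = 3
x = (18×20×23 + 2×27×3) mod 540 = 342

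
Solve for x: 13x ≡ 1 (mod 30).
7

gcd(13, 30) = 1, so the inverse exists.
Extended Euclidean algorithm on (30, 13):
30 = 2 × 13 + 4  ⟹  4 = (1)·30 + (-2)·13
13 = 3 × 4 + 1  ⟹  1 = (-3)·30 + (7)·13
So (7)·13 ≡ 1 (mod 30), i.e. 13^(-1) ≡ 7 (mod 30).
Check: 13 × 7 = 91 ≡ 1 (mod 30)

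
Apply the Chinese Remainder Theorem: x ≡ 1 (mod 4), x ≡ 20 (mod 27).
101

Using Chinese Remainder Theorem:
M = 4 × 27 = 108
M1 = 27, M2 = 4
y1 = 27^(-1) mod 4 = 3
y2 = 4^(-1) mod 27 = 7
x = (1×27×3 + 20×4×7) mod 108 = 101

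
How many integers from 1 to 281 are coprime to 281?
280

281 = 281
φ(n) = n × ∏(1 - 1/p) for each prime p dividing n
φ(281) = 281 × (1 - 1/281) = 280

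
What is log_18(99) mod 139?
100

Baby-step giant-step with step n = ⌈√139⌉ = 12.
Baby steps 18^j mod 139 (j:value) for j=0..11: 0:1, 1:18, 2:46, 3:133, 4:31, 5:2, 6:36, 7:92, 8:127, 9:62, 10:4, 11:72.
Giant-step multiplier: 18^(-12) ≡ 18^(138-12) = 18^126 ≡ 34 (mod 139).
Giant steps γ_i = 99·34^i mod 139: γ_0=99, γ_1=30, γ_2=47, γ_3=69, γ_4=122, γ_5=117, γ_6=86, γ_7=5, γ_8=31 (in table at j=4).
x = i·n + j = 8·12 + 4 = 100.
Check: 18^100 ≡ 99 (mod 139).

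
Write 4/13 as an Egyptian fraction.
1/4 + 1/18 + 1/468

Greedy algorithm:
4/13: ceiling(13/4) = 4, use 1/4
3/52: ceiling(52/3) = 18, use 1/18
1/468: ceiling(468/1) = 468, use 1/468
Result: 4/13 = 1/4 + 1/18 + 1/468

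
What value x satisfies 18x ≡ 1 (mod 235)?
222

gcd(18, 235) = 1, so the inverse exists.
Extended Euclidean algorithm on (235, 18):
235 = 13 × 18 + 1  ⟹  1 = (1)·235 + (-13)·18
So (-13)·18 ≡ 1 (mod 235), i.e. 18^(-1) ≡ -13 ≡ 222 (mod 235).
Check: 18 × 222 = 3996 ≡ 1 (mod 235)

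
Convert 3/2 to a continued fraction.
[1; 2]

Euclidean algorithm steps:
3 = 1 × 2 + 1
2 = 2 × 1 + 0
Continued fraction: [1; 2]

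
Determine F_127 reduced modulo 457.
80

Matrix identity: Q^n = [[F_(n+1), F_n], [F_n, F_(n-1)]] with Q = [[1,1],[1,0]].
n = 127 = 1111111₂. Square-and-multiply, entries mod 457:
Q^1 = [[1,1],[1,0]]
Q^3 = (Q^1)²·Q = [[3,2],[2,1]]
Q^7 = (Q^3)²·Q = [[21,13],[13,8]]
Q^15 = (Q^7)²·Q = [[73,153],[153,377]]
Q^31 = (Q^15)²·Q = [[247,404],[404,300]]
Q^63 = (Q^31)²·Q = [[95,295],[295,257]]
Q^127 = (Q^63)²·Q = [[181,80],[80,101]]
F_127 mod 457 = Q^127[0][1] = 80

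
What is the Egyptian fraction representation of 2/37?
1/19 + 1/703

Greedy algorithm:
2/37: ceiling(37/2) = 19, use 1/19
1/703: ceiling(703/1) = 703, use 1/703
Result: 2/37 = 1/19 + 1/703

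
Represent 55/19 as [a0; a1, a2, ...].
[2; 1, 8, 2]

Euclidean algorithm steps:
55 = 2 × 19 + 17
19 = 1 × 17 + 2
17 = 8 × 2 + 1
2 = 2 × 1 + 0
Continued fraction: [2; 1, 8, 2]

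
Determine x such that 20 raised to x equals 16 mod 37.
16

Baby-step giant-step with step n = ⌈√37⌉ = 7.
Baby steps 20^j mod 37 (j:value) for j=0..6: 0:1, 1:20, 2:30, 3:8, 4:12, 5:18, 6:27.
Giant-step multiplier: 20^(-7) ≡ 20^(36-7) = 20^29 ≡ 32 (mod 37).
Giant steps γ_i = 16·32^i mod 37: γ_0=16, γ_1=31, γ_2=30 (in table at j=2).
x = i·n + j = 2·7 + 2 = 16.
Check: 20^16 ≡ 16 (mod 37).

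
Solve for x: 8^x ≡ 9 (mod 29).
22

Baby-step giant-step with step n = ⌈√29⌉ = 6.
Baby steps 8^j mod 29 (j:value) for j=0..5: 0:1, 1:8, 2:6, 3:19, 4:7, 5:27.
Giant-step multiplier: 8^(-6) ≡ 8^(28-6) = 8^22 ≡ 9 (mod 29).
Giant steps γ_i = 9·9^i mod 29: γ_0=9, γ_1=23, γ_2=4, γ_3=7 (in table at j=4).
x = i·n + j = 3·6 + 4 = 22.
Check: 8^22 ≡ 9 (mod 29).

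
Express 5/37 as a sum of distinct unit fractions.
1/8 + 1/99 + 1/29304

Greedy algorithm:
5/37: ceiling(37/5) = 8, use 1/8
3/296: ceiling(296/3) = 99, use 1/99
1/29304: ceiling(29304/1) = 29304, use 1/29304
Result: 5/37 = 1/8 + 1/99 + 1/29304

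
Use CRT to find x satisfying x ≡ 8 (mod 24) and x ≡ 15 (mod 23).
176

Using Chinese Remainder Theorem:
M = 24 × 23 = 552
M1 = 23, M2 = 24
y1 = 23^(-1) mod 24 = 23
y2 = 24^(-1) mod 23 = 1
x = (8×23×23 + 15×24×1) mod 552 = 176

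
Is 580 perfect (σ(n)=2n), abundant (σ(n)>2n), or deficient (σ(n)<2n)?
abundant

Proper divisors of 580: sum = 1 + 2 + 4 + 5 + 10 + 20 + 29 + 58 + 116 + 145 + 290 = 680
Since 680 > 580, 580 is abundant.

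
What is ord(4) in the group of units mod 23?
11

23 is prime, so ord(4) divides φ(23) = 22.
Divisors of 22: 1, 2, 11, 22.
Repeated squaring: 4^1 ≡ 4, 4^2 ≡ 16, 4^4 ≡ 3, 4^8 ≡ 9, 4^16 ≡ 12 (mod 23).
Test 4^d mod 23 for each divisor d in increasing order:
4^1 ≡ 4
4^2 ≡ 16
4^11 = 4^8·4^2·4^1 ≡ 1  ← first divisor giving 1
The order is 11.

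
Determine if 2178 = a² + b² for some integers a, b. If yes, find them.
33² + 33² (a=33, b=33)

Factorization: 2178 = 2 × 3^2 × 11^2
By Fermat: n is sum of two squares iff every prime p ≡ 3 (mod 4) appears to even power.
All primes ≡ 3 (mod 4) appear to even power.
Search a = 0, 1, 2, … for 2178 - a² a perfect square: first hit at a = 33: 2178 - 1089 = 1089 = 33².
2178 = 33² + 33² = 1089 + 1089 ✓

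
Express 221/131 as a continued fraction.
[1; 1, 2, 5, 8]

Euclidean algorithm steps:
221 = 1 × 131 + 90
131 = 1 × 90 + 41
90 = 2 × 41 + 8
41 = 5 × 8 + 1
8 = 8 × 1 + 0
Continued fraction: [1; 1, 2, 5, 8]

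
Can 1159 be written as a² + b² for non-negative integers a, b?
Not possible

Factorization: 1159 = 19 × 61
By Fermat: n is sum of two squares iff every prime p ≡ 3 (mod 4) appears to even power.
Prime(s) ≡ 3 (mod 4) with odd exponent: [(19, 1)]
Therefore 1159 cannot be expressed as a² + b².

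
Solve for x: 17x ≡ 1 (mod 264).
233

gcd(17, 264) = 1, so the inverse exists.
Extended Euclidean algorithm on (264, 17):
264 = 15 × 17 + 9  ⟹  9 = (1)·264 + (-15)·17
17 = 1 × 9 + 8  ⟹  8 = (-1)·264 + (16)·17
9 = 1 × 8 + 1  ⟹  1 = (2)·264 + (-31)·17
So (-31)·17 ≡ 1 (mod 264), i.e. 17^(-1) ≡ -31 ≡ 233 (mod 264).
Check: 17 × 233 = 3961 ≡ 1 (mod 264)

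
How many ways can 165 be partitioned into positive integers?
172389800255

p(n) counts ways to write n as a sum of positive integers (order ignored).
Euler's pentagonal recurrence: p(k) = p(k-1) + p(k-2) - p(k-5) - p(k-7) + p(k-12) + p(k-15) - ... (offsets j(3j∓1)/2, signs ++--, p(0)=1, p(<0)=0).
DP table for k = 0..164: p(0)=1, p(1)=1, p(2)=2, p(3)=3, p(4)=5, p(5)=7, p(6)=11, p(7)=15, p(8)=22, p(9)=30, p(10)=42, p(11)=56, p(12)=77, p(13)=101, p(14)=135, p(15)=176, p(16)=231, p(17)=297, p(18)=385, p(19)=490, p(20)=627, p(21)=792, p(22)=1002, p(23)=1255, p(24)=1575, p(25)=1958, p(26)=2436, p(27)=3010, p(28)=3718, p(29)=4565, p(30)=5604, p(31)=6842, p(32)=8349, p(33)=10143, p(34)=12310, p(35)=14883, p(36)=17977, p(37)=21637, p(38)=26015, p(39)=31185, p(40)=37338, p(41)=44583, p(42)=53174, p(43)=63261, p(44)=75175, p(45)=89134, p(46)=105558, p(47)=124754, p(48)=147273, p(49)=173525, p(50)=204226, p(51)=239943, p(52)=281589, p(53)=329931, p(54)=386155, p(55)=451276, p(56)=526823, p(57)=614154, p(58)=715220, p(59)=831820, p(60)=966467, p(61)=1121505, p(62)=1300156, p(63)=1505499, p(64)=1741630, p(65)=2012558, p(66)=2323520, p(67)=2679689, p(68)=3087735, p(69)=3554345, p(70)=4087968, p(71)=4697205, p(72)=5392783, p(73)=6185689, p(74)=7089500, p(75)=8118264, p(76)=9289091, p(77)=10619863, p(78)=12132164, p(79)=13848650, p(80)=15796476, p(81)=18004327, p(82)=20506255, p(83)=23338469, p(84)=26543660, p(85)=30167357, p(86)=34262962, p(87)=38887673, p(88)=44108109, p(89)=49995925, p(90)=56634173, p(91)=64112359, p(92)=72533807, p(93)=82010177, p(94)=92669720, p(95)=104651419, p(96)=118114304, p(97)=133230930, p(98)=150198136, p(99)=169229875, p(100)=190569292, p(101)=214481126, p(102)=241265379, p(103)=271248950, p(104)=304801365, p(105)=342325709, p(106)=384276336, p(107)=431149389, p(108)=483502844, p(109)=541946240, p(110)=607163746, p(111)=679903203, p(112)=761002156, p(113)=851376628, p(114)=952050665, p(115)=1064144451, p(116)=1188908248, p(117)=1327710076, p(118)=1482074143, p(119)=1653668665, p(120)=1844349560, p(121)=2056148051, p(122)=2291320912, p(123)=2552338241, p(124)=2841940500, p(125)=3163127352, p(126)=3519222692, p(127)=3913864295, p(128)=4351078600, p(129)=4835271870, p(130)=5371315400, p(131)=5964539504, p(132)=6620830889, p(133)=7346629512, p(134)=8149040695, p(135)=9035836076, p(136)=10015581680, p(137)=11097645016, p(138)=12292341831, p(139)=13610949895, p(140)=15065878135, p(141)=16670689208, p(142)=18440293320, p(143)=20390982757, p(144)=22540654445, p(145)=24908858009, p(146)=27517052599, p(147)=30388671978, p(148)=33549419497, p(149)=37027355200, p(150)=40853235313, p(151)=45060624582, p(152)=49686288421, p(153)=54770336324, p(154)=60356673280, p(155)=66493182097, p(156)=73232243759, p(157)=80630964769, p(158)=88751778802, p(159)=97662728555, p(160)=107438159466, p(161)=118159068427, p(162)=129913904637, p(163)=142798995930, p(164)=156919475295.
Final step: p(165) = p(164) + p(163) - p(160) - p(158) + p(153) + p(150) - p(143) - p(139) + p(130) + p(125) - p(114) - p(108) + p(95) + p(88) - p(73) - p(65) + p(48) + p(39) - p(20) - p(10)
= 156919475295 + 142798995930 - 107438159466 - 88751778802 + 54770336324 + 40853235313 - 20390982757 - 13610949895 + 5371315400 + 3163127352 - 952050665 - 483502844 + 104651419 + 44108109 - 6185689 - 2012558 + 147273 + 31185 - 627 - 42
= 172389800255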